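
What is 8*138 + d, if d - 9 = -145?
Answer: 968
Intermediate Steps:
d = -136 (d = 9 - 145 = -136)
8*138 + d = 8*138 - 136 = 1104 - 136 = 968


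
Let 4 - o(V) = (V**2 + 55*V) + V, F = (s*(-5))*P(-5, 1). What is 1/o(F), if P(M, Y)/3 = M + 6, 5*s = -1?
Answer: -1/173 ≈ -0.0057803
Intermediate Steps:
s = -1/5 (s = (1/5)*(-1) = -1/5 ≈ -0.20000)
P(M, Y) = 18 + 3*M (P(M, Y) = 3*(M + 6) = 3*(6 + M) = 18 + 3*M)
F = 3 (F = (-1/5*(-5))*(18 + 3*(-5)) = 1*(18 - 15) = 1*3 = 3)
o(V) = 4 - V**2 - 56*V (o(V) = 4 - ((V**2 + 55*V) + V) = 4 - (V**2 + 56*V) = 4 + (-V**2 - 56*V) = 4 - V**2 - 56*V)
1/o(F) = 1/(4 - 1*3**2 - 56*3) = 1/(4 - 1*9 - 168) = 1/(4 - 9 - 168) = 1/(-173) = -1/173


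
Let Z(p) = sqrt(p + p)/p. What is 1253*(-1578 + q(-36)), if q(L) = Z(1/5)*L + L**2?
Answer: -353346 - 45108*sqrt(10) ≈ -4.9599e+5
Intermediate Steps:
Z(p) = sqrt(2)/sqrt(p) (Z(p) = sqrt(2*p)/p = (sqrt(2)*sqrt(p))/p = sqrt(2)/sqrt(p))
q(L) = L**2 + L*sqrt(10) (q(L) = (sqrt(2)/sqrt(1/5))*L + L**2 = (sqrt(2)/1/sqrt(5))*L + L**2 = (sqrt(2)*sqrt(5))*L + L**2 = sqrt(10)*L + L**2 = L*sqrt(10) + L**2 = L**2 + L*sqrt(10))
1253*(-1578 + q(-36)) = 1253*(-1578 - 36*(-36 + sqrt(10))) = 1253*(-1578 + (1296 - 36*sqrt(10))) = 1253*(-282 - 36*sqrt(10)) = -353346 - 45108*sqrt(10)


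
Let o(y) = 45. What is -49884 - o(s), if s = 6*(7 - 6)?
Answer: -49929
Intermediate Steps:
s = 6 (s = 6*1 = 6)
-49884 - o(s) = -49884 - 1*45 = -49884 - 45 = -49929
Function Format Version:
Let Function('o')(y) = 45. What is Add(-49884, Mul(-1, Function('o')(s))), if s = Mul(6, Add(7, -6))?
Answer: -49929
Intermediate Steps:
s = 6 (s = Mul(6, 1) = 6)
Add(-49884, Mul(-1, Function('o')(s))) = Add(-49884, Mul(-1, 45)) = Add(-49884, -45) = -49929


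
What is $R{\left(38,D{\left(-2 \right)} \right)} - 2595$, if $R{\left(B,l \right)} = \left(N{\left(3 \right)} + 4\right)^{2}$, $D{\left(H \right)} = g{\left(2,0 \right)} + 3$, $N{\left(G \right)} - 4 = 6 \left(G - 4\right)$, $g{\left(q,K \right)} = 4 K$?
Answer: $-2591$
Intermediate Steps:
$N{\left(G \right)} = -20 + 6 G$ ($N{\left(G \right)} = 4 + 6 \left(G - 4\right) = 4 + 6 \left(-4 + G\right) = 4 + \left(-24 + 6 G\right) = -20 + 6 G$)
$D{\left(H \right)} = 3$ ($D{\left(H \right)} = 4 \cdot 0 + 3 = 0 + 3 = 3$)
$R{\left(B,l \right)} = 4$ ($R{\left(B,l \right)} = \left(\left(-20 + 6 \cdot 3\right) + 4\right)^{2} = \left(\left(-20 + 18\right) + 4\right)^{2} = \left(-2 + 4\right)^{2} = 2^{2} = 4$)
$R{\left(38,D{\left(-2 \right)} \right)} - 2595 = 4 - 2595 = -2591$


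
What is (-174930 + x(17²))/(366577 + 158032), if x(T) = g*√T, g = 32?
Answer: -174386/524609 ≈ -0.33241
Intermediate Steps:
x(T) = 32*√T
(-174930 + x(17²))/(366577 + 158032) = (-174930 + 32*√(17²))/(366577 + 158032) = (-174930 + 32*√289)/524609 = (-174930 + 32*17)*(1/524609) = (-174930 + 544)*(1/524609) = -174386*1/524609 = -174386/524609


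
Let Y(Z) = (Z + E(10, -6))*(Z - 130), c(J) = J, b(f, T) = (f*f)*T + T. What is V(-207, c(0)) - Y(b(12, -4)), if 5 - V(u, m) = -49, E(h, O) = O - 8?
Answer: -421686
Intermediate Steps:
E(h, O) = -8 + O
b(f, T) = T + T*f² (b(f, T) = f²*T + T = T*f² + T = T + T*f²)
V(u, m) = 54 (V(u, m) = 5 - 1*(-49) = 5 + 49 = 54)
Y(Z) = (-130 + Z)*(-14 + Z) (Y(Z) = (Z + (-8 - 6))*(Z - 130) = (Z - 14)*(-130 + Z) = (-14 + Z)*(-130 + Z) = (-130 + Z)*(-14 + Z))
V(-207, c(0)) - Y(b(12, -4)) = 54 - (1820 + (-4*(1 + 12²))² - (-576)*(1 + 12²)) = 54 - (1820 + (-4*(1 + 144))² - (-576)*(1 + 144)) = 54 - (1820 + (-4*145)² - (-576)*145) = 54 - (1820 + (-580)² - 144*(-580)) = 54 - (1820 + 336400 + 83520) = 54 - 1*421740 = 54 - 421740 = -421686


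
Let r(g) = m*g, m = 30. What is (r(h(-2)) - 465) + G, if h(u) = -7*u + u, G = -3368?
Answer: -3473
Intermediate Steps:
h(u) = -6*u
r(g) = 30*g
(r(h(-2)) - 465) + G = (30*(-6*(-2)) - 465) - 3368 = (30*12 - 465) - 3368 = (360 - 465) - 3368 = -105 - 3368 = -3473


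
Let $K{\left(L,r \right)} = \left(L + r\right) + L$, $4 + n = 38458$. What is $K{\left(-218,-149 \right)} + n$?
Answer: $37869$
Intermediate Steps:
$n = 38454$ ($n = -4 + 38458 = 38454$)
$K{\left(L,r \right)} = r + 2 L$
$K{\left(-218,-149 \right)} + n = \left(-149 + 2 \left(-218\right)\right) + 38454 = \left(-149 - 436\right) + 38454 = -585 + 38454 = 37869$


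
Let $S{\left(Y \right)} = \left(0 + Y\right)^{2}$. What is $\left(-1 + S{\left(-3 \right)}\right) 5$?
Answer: $40$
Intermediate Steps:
$S{\left(Y \right)} = Y^{2}$
$\left(-1 + S{\left(-3 \right)}\right) 5 = \left(-1 + \left(-3\right)^{2}\right) 5 = \left(-1 + 9\right) 5 = 8 \cdot 5 = 40$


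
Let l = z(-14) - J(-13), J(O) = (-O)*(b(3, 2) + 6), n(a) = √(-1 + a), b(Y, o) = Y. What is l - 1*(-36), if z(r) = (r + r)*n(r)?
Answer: -81 - 28*I*√15 ≈ -81.0 - 108.44*I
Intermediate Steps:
J(O) = -9*O (J(O) = (-O)*(3 + 6) = -O*9 = -9*O)
z(r) = 2*r*√(-1 + r) (z(r) = (r + r)*√(-1 + r) = (2*r)*√(-1 + r) = 2*r*√(-1 + r))
l = -117 - 28*I*√15 (l = 2*(-14)*√(-1 - 14) - (-9)*(-13) = 2*(-14)*√(-15) - 1*117 = 2*(-14)*(I*√15) - 117 = -28*I*√15 - 117 = -117 - 28*I*√15 ≈ -117.0 - 108.44*I)
l - 1*(-36) = (-117 - 28*I*√15) - 1*(-36) = (-117 - 28*I*√15) + 36 = -81 - 28*I*√15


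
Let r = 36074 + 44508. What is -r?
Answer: -80582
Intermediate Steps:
r = 80582
-r = -1*80582 = -80582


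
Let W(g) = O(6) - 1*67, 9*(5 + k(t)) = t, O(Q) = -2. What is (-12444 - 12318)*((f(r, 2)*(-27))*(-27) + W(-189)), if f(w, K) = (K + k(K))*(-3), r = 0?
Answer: -148720572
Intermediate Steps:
k(t) = -5 + t/9
f(w, K) = 15 - 10*K/3 (f(w, K) = (K + (-5 + K/9))*(-3) = (-5 + 10*K/9)*(-3) = 15 - 10*K/3)
W(g) = -69 (W(g) = -2 - 1*67 = -2 - 67 = -69)
(-12444 - 12318)*((f(r, 2)*(-27))*(-27) + W(-189)) = (-12444 - 12318)*(((15 - 10/3*2)*(-27))*(-27) - 69) = -24762*(((15 - 20/3)*(-27))*(-27) - 69) = -24762*(((25/3)*(-27))*(-27) - 69) = -24762*(-225*(-27) - 69) = -24762*(6075 - 69) = -24762*6006 = -148720572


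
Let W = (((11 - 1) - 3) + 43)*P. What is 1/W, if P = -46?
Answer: -1/2300 ≈ -0.00043478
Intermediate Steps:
W = -2300 (W = (((11 - 1) - 3) + 43)*(-46) = ((10 - 3) + 43)*(-46) = (7 + 43)*(-46) = 50*(-46) = -2300)
1/W = 1/(-2300) = -1/2300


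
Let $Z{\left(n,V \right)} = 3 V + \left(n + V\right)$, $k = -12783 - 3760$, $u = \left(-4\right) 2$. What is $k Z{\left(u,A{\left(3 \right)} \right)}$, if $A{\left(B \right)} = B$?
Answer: $-66172$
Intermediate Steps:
$u = -8$
$k = -16543$ ($k = -12783 - 3760 = -16543$)
$Z{\left(n,V \right)} = n + 4 V$ ($Z{\left(n,V \right)} = 3 V + \left(V + n\right) = n + 4 V$)
$k Z{\left(u,A{\left(3 \right)} \right)} = - 16543 \left(-8 + 4 \cdot 3\right) = - 16543 \left(-8 + 12\right) = \left(-16543\right) 4 = -66172$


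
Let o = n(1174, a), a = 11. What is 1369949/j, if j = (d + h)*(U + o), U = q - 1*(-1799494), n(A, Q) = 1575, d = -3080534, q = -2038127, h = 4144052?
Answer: -1369949/252115450044 ≈ -5.4338e-6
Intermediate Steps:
o = 1575
U = -238633 (U = -2038127 - 1*(-1799494) = -2038127 + 1799494 = -238633)
j = -252115450044 (j = (-3080534 + 4144052)*(-238633 + 1575) = 1063518*(-237058) = -252115450044)
1369949/j = 1369949/(-252115450044) = 1369949*(-1/252115450044) = -1369949/252115450044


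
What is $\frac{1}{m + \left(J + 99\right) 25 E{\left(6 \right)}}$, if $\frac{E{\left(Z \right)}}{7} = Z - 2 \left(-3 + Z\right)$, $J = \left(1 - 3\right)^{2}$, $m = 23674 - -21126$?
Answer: $\frac{1}{44800} \approx 2.2321 \cdot 10^{-5}$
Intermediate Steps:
$m = 44800$ ($m = 23674 + 21126 = 44800$)
$J = 4$ ($J = \left(-2\right)^{2} = 4$)
$E{\left(Z \right)} = 42 - 7 Z$ ($E{\left(Z \right)} = 7 \left(Z - 2 \left(-3 + Z\right)\right) = 7 \left(Z - \left(-6 + 2 Z\right)\right) = 7 \left(6 - Z\right) = 42 - 7 Z$)
$\frac{1}{m + \left(J + 99\right) 25 E{\left(6 \right)}} = \frac{1}{44800 + \left(4 + 99\right) 25 \left(42 - 42\right)} = \frac{1}{44800 + 103 \cdot 25 \left(42 - 42\right)} = \frac{1}{44800 + 103 \cdot 25 \cdot 0} = \frac{1}{44800 + 103 \cdot 0} = \frac{1}{44800 + 0} = \frac{1}{44800}$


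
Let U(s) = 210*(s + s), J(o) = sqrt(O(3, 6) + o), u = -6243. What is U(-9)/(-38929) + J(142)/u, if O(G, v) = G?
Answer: 3780/38929 - sqrt(145)/6243 ≈ 0.095171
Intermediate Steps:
J(o) = sqrt(3 + o)
U(s) = 420*s (U(s) = 210*(2*s) = 420*s)
U(-9)/(-38929) + J(142)/u = (420*(-9))/(-38929) + sqrt(3 + 142)/(-6243) = -3780*(-1/38929) + sqrt(145)*(-1/6243) = 3780/38929 - sqrt(145)/6243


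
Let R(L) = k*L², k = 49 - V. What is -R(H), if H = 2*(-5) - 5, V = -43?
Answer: -20700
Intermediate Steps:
k = 92 (k = 49 - 1*(-43) = 49 + 43 = 92)
H = -15 (H = -10 - 5 = -15)
R(L) = 92*L²
-R(H) = -92*(-15)² = -92*225 = -1*20700 = -20700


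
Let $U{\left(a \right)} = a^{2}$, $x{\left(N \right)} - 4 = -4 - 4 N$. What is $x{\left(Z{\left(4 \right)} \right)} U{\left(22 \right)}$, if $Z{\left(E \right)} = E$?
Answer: $-7744$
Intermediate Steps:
$x{\left(N \right)} = - 4 N$ ($x{\left(N \right)} = 4 - \left(4 + 4 N\right) = - 4 N$)
$x{\left(Z{\left(4 \right)} \right)} U{\left(22 \right)} = \left(-4\right) 4 \cdot 22^{2} = \left(-16\right) 484 = -7744$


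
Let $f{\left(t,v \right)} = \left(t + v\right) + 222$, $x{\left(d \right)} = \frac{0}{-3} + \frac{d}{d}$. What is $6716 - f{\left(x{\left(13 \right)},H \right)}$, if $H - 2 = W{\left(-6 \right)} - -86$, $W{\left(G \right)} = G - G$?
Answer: $6405$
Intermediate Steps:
$W{\left(G \right)} = 0$
$x{\left(d \right)} = 1$ ($x{\left(d \right)} = 0 \left(- \frac{1}{3}\right) + 1 = 0 + 1 = 1$)
$H = 88$ ($H = 2 + \left(0 - -86\right) = 2 + \left(0 + 86\right) = 2 + 86 = 88$)
$f{\left(t,v \right)} = 222 + t + v$
$6716 - f{\left(x{\left(13 \right)},H \right)} = 6716 - \left(222 + 1 + 88\right) = 6716 - 311 = 6405$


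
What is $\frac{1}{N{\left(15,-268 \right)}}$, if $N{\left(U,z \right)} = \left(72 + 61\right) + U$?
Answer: $\frac{1}{148} \approx 0.0067568$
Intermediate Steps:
$N{\left(U,z \right)} = 133 + U$
$\frac{1}{N{\left(15,-268 \right)}} = \frac{1}{133 + 15} = \frac{1}{148}$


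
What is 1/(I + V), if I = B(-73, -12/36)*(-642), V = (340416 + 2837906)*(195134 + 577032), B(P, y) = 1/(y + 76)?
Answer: 227/557101626095678 ≈ 4.0747e-13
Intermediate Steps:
B(P, y) = 1/(76 + y)
V = 2454192185452 (V = 3178322*772166 = 2454192185452)
I = -1926/227 (I = -642/(76 - 12/36) = -642/(76 - 12*1/36) = -642/(76 - ⅓) = -642/(227/3) = (3/227)*(-642) = -1926/227 ≈ -8.4846)
1/(I + V) = 1/(-1926/227 + 2454192185452) = 1/(557101626095678/227) = 227/557101626095678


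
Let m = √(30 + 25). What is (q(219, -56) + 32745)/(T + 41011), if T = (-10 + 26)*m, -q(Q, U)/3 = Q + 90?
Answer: 434962666/560629347 - 169696*√55/560629347 ≈ 0.77360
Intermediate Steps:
q(Q, U) = -270 - 3*Q (q(Q, U) = -3*(Q + 90) = -3*(90 + Q) = -270 - 3*Q)
m = √55 ≈ 7.4162
T = 16*√55 (T = (-10 + 26)*√55 = 16*√55 ≈ 118.66)
(q(219, -56) + 32745)/(T + 41011) = ((-270 - 3*219) + 32745)/(16*√55 + 41011) = ((-270 - 657) + 32745)/(41011 + 16*√55) = (-927 + 32745)/(41011 + 16*√55) = 31818/(41011 + 16*√55)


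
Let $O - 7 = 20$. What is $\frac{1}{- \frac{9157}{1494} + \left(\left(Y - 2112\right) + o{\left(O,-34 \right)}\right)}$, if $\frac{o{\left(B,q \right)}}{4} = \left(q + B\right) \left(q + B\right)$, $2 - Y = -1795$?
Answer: $- \frac{1494}{186943} \approx -0.0079917$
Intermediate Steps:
$Y = 1797$ ($Y = 2 - -1795 = 2 + 1795 = 1797$)
$O = 27$ ($O = 7 + 20 = 27$)
$o{\left(B,q \right)} = 4 \left(B + q\right)^{2}$ ($o{\left(B,q \right)} = 4 \left(q + B\right) \left(q + B\right) = 4 \left(B + q\right) \left(B + q\right) = 4 \left(B + q\right)^{2}$)
$\frac{1}{- \frac{9157}{1494} + \left(\left(Y - 2112\right) + o{\left(O,-34 \right)}\right)} = \frac{1}{- \frac{9157}{1494} + \left(\left(1797 - 2112\right) + 4 \left(27 - 34\right)^{2}\right)} = \frac{1}{\left(-9157\right) \frac{1}{1494} - \left(315 - 4 \left(-7\right)^{2}\right)} = \frac{1}{- \frac{9157}{1494} + \left(-315 + 4 \cdot 49\right)} = \frac{1}{- \frac{9157}{1494} + \left(-315 + 196\right)} = \frac{1}{- \frac{9157}{1494} - 119} = \frac{1}{- \frac{186943}{1494}} = - \frac{1494}{186943}$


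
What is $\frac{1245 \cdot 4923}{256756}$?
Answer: $\frac{6129135}{256756} \approx 23.871$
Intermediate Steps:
$\frac{1245 \cdot 4923}{256756} = 6129135 \cdot \frac{1}{256756} = \frac{6129135}{256756}$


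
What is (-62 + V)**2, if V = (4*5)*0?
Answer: 3844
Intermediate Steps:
V = 0 (V = 20*0 = 0)
(-62 + V)**2 = (-62 + 0)**2 = (-62)**2 = 3844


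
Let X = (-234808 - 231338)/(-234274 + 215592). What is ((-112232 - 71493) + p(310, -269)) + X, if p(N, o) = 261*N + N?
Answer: -957266132/9341 ≈ -1.0248e+5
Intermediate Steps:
p(N, o) = 262*N
X = 233073/9341 (X = -466146/(-18682) = -466146*(-1/18682) = 233073/9341 ≈ 24.952)
((-112232 - 71493) + p(310, -269)) + X = ((-112232 - 71493) + 262*310) + 233073/9341 = (-183725 + 81220) + 233073/9341 = -102505 + 233073/9341 = -957266132/9341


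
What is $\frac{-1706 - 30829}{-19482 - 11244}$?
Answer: $\frac{1205}{1138} \approx 1.0589$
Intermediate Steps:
$\frac{-1706 - 30829}{-19482 - 11244} = - \frac{32535}{-30726} = \left(-32535\right) \left(- \frac{1}{30726}\right) = \frac{1205}{1138}$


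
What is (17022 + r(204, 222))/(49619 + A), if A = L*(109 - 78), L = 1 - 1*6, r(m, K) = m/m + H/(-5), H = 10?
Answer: 17021/49464 ≈ 0.34411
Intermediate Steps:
r(m, K) = -1 (r(m, K) = m/m + 10/(-5) = 1 + 10*(-1/5) = 1 - 2 = -1)
L = -5 (L = 1 - 6 = -5)
A = -155 (A = -5*(109 - 78) = -5*31 = -155)
(17022 + r(204, 222))/(49619 + A) = (17022 - 1)/(49619 - 155) = 17021/49464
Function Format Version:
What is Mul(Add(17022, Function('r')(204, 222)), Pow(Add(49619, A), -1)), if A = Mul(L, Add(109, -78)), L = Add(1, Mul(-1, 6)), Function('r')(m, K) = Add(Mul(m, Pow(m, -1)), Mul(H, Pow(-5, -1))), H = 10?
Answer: Rational(17021, 49464) ≈ 0.34411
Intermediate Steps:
Function('r')(m, K) = -1 (Function('r')(m, K) = Add(Mul(m, Pow(m, -1)), Mul(10, Pow(-5, -1))) = Add(1, Mul(10, Rational(-1, 5))) = Add(1, -2) = -1)
L = -5 (L = Add(1, -6) = -5)
A = -155 (A = Mul(-5, Add(109, -78)) = Mul(-5, 31) = -155)
Mul(Add(17022, Function('r')(204, 222)), Pow(Add(49619, A), -1)) = Mul(Add(17022, -1), Pow(Add(49619, -155), -1)) = Mul(17021, Pow(49464, -1)) = Mul(17021, Rational(1, 49464)) = Rational(17021, 49464)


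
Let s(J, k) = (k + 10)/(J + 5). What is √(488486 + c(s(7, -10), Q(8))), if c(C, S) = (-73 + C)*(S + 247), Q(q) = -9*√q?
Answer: √(470455 + 1314*√2) ≈ 687.25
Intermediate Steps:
s(J, k) = (10 + k)/(5 + J)
c(C, S) = (-73 + C)*(247 + S)
√(488486 + c(s(7, -10), Q(8))) = √(488486 + (-18031 - (-657)*√8 + 247*((10 - 10)/(5 + 7)) + ((10 - 10)/(5 + 7))*(-18*√2))) = √(488486 + (-18031 - (-657)*2*√2 + 247*(0/12) + (0/12)*(-18*√2))) = √(488486 + (-18031 - (-1314)*√2 + 247*((1/12)*0) + ((1/12)*0)*(-18*√2))) = √(488486 + (-18031 + 1314*√2 + 247*0 + 0*(-18*√2))) = √(488486 + (-18031 + 1314*√2 + 0 + 0)) = √(488486 + (-18031 + 1314*√2)) = √(470455 + 1314*√2)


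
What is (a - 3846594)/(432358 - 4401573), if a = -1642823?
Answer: 5489417/3969215 ≈ 1.3830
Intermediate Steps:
(a - 3846594)/(432358 - 4401573) = (-1642823 - 3846594)/(432358 - 4401573) = -5489417/(-3969215) = -5489417*(-1/3969215) = 5489417/3969215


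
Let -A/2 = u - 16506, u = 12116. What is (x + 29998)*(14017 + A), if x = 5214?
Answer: 802727964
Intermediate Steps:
A = 8780 (A = -2*(12116 - 16506) = -2*(-4390) = 8780)
(x + 29998)*(14017 + A) = (5214 + 29998)*(14017 + 8780) = 35212*22797 = 802727964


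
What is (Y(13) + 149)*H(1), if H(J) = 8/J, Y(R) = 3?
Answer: 1216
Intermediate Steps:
(Y(13) + 149)*H(1) = (3 + 149)*(8/1) = 152*(8*1) = 152*8 = 1216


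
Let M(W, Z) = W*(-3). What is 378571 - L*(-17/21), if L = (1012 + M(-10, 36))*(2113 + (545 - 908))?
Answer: 5564213/3 ≈ 1.8547e+6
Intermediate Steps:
M(W, Z) = -3*W
L = 1823500 (L = (1012 - 3*(-10))*(2113 + (545 - 908)) = (1012 + 30)*(2113 - 363) = 1042*1750 = 1823500)
378571 - L*(-17/21) = 378571 - 1823500*(-17/21) = 378571 - 1823500*(-17*1/21) = 378571 - 1823500*(-17)/21 = 378571 - 1*(-4428500/3) = 378571 + 4428500/3 = 5564213/3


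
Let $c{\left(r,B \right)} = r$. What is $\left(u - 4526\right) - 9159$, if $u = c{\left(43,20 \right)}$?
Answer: $-13642$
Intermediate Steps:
$u = 43$
$\left(u - 4526\right) - 9159 = \left(43 - 4526\right) - 9159 = -4483 - 9159 = -13642$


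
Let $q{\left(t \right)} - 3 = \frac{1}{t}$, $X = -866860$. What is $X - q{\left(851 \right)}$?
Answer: $- \frac{737700414}{851} \approx -8.6686 \cdot 10^{5}$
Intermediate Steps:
$q{\left(t \right)} = 3 + \frac{1}{t}$
$X - q{\left(851 \right)} = -866860 - \left(3 + \frac{1}{851}\right) = -866860 - \frac{2554}{851} = - \frac{737700414}{851}$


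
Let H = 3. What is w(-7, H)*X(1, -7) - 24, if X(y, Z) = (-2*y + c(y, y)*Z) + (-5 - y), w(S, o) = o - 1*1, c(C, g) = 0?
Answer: -40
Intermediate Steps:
w(S, o) = -1 + o (w(S, o) = o - 1 = -1 + o)
X(y, Z) = -5 - 3*y (X(y, Z) = (-2*y + 0*Z) + (-5 - y) = (-2*y + 0) + (-5 - y) = -2*y + (-5 - y) = -5 - 3*y)
w(-7, H)*X(1, -7) - 24 = (-1 + 3)*(-5 - 3*1) - 24 = 2*(-5 - 3) - 24 = 2*(-8) - 24 = -16 - 24 = -40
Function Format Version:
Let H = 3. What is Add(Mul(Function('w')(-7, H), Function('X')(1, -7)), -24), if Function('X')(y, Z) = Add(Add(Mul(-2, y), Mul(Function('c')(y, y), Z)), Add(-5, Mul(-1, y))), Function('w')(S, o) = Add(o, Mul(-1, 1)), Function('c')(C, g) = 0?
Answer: -40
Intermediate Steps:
Function('w')(S, o) = Add(-1, o) (Function('w')(S, o) = Add(o, -1) = Add(-1, o))
Function('X')(y, Z) = Add(-5, Mul(-3, y)) (Function('X')(y, Z) = Add(Add(Mul(-2, y), Mul(0, Z)), Add(-5, Mul(-1, y))) = Add(Add(Mul(-2, y), 0), Add(-5, Mul(-1, y))) = Add(Mul(-2, y), Add(-5, Mul(-1, y))) = Add(-5, Mul(-3, y)))
Add(Mul(Function('w')(-7, H), Function('X')(1, -7)), -24) = Add(Mul(Add(-1, 3), Add(-5, Mul(-3, 1))), -24) = Add(Mul(2, Add(-5, -3)), -24) = Add(Mul(2, -8), -24) = Add(-16, -24) = -40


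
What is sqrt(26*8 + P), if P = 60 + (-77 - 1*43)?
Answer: 2*sqrt(37) ≈ 12.166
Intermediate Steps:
P = -60 (P = 60 + (-77 - 43) = 60 - 120 = -60)
sqrt(26*8 + P) = sqrt(26*8 - 60) = sqrt(208 - 60) = sqrt(148) = 2*sqrt(37)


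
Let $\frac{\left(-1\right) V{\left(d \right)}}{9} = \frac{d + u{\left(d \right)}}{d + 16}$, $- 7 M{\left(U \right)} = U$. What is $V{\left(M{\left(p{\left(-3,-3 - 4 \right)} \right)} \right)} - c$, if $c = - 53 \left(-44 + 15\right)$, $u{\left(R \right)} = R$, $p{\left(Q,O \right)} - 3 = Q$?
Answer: $-1537$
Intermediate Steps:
$p{\left(Q,O \right)} = 3 + Q$
$M{\left(U \right)} = - \frac{U}{7}$
$V{\left(d \right)} = - \frac{18 d}{16 + d}$ ($V{\left(d \right)} = - 9 \frac{d + d}{d + 16} = - 9 \frac{2 d}{16 + d} = - \frac{18 d}{16 + d}$)
$c = 1537$ ($c = \left(-53\right) \left(-29\right) = 1537$)
$V{\left(M{\left(p{\left(-3,-3 - 4 \right)} \right)} \right)} - c = - \frac{18 \left(- \frac{3 - 3}{7}\right)}{16 - \frac{3 - 3}{7}} - 1537 = - \frac{18 \left(\left(- \frac{1}{7}\right) 0\right)}{16 - 0} - 1537 = \left(-18\right) 0 \frac{1}{16 + 0} - 1537 = \left(-18\right) 0 \cdot \frac{1}{16} - 1537 = 0 - 1537 = -1537$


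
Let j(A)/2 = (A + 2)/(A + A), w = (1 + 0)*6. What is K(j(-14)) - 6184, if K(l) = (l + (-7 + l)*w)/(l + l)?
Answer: -6205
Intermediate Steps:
w = 6 (w = 1*6 = 6)
j(A) = (2 + A)/A (j(A) = 2*((A + 2)/(A + A)) = 2*((2 + A)/((2*A))) = 2*((2 + A)*(1/(2*A))) = 2*((2 + A)/(2*A)) = (2 + A)/A)
K(l) = (-42 + 7*l)/(2*l) (K(l) = (l + (-7 + l)*6)/(l + l) = (l + (-42 + 6*l))/((2*l)) = (-42 + 7*l)*(1/(2*l)) = (-42 + 7*l)/(2*l))
K(j(-14)) - 6184 = (7/2 - 21*(-14/(2 - 14))) - 6184 = (7/2 - 21/((-1/14*(-12)))) - 6184 = (7/2 - 21/6/7) - 6184 = (7/2 - 21*7/6) - 6184 = (7/2 - 49/2) - 6184 = -21 - 6184 = -6205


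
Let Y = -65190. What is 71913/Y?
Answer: -23971/21730 ≈ -1.1031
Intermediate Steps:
71913/Y = 71913/(-65190) = 71913*(-1/65190) = -23971/21730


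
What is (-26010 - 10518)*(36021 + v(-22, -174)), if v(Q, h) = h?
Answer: -1309419216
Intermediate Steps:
(-26010 - 10518)*(36021 + v(-22, -174)) = (-26010 - 10518)*(36021 - 174) = -36528*35847 = -1309419216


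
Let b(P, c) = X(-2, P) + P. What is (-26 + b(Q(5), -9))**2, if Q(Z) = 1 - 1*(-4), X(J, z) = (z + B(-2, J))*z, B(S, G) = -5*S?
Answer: 2916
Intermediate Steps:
X(J, z) = z*(10 + z) (X(J, z) = (z - 5*(-2))*z = (z + 10)*z = (10 + z)*z = z*(10 + z))
Q(Z) = 5 (Q(Z) = 1 + 4 = 5)
b(P, c) = P + P*(10 + P) (b(P, c) = P*(10 + P) + P = P + P*(10 + P))
(-26 + b(Q(5), -9))**2 = (-26 + 5*(11 + 5))**2 = (-26 + 5*16)**2 = (-26 + 80)**2 = 54**2 = 2916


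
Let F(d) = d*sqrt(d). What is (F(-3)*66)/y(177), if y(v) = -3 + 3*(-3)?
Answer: 33*I*sqrt(3)/2 ≈ 28.579*I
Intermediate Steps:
y(v) = -12 (y(v) = -3 - 9 = -12)
F(d) = d**(3/2)
(F(-3)*66)/y(177) = ((-3)**(3/2)*66)/(-12) = (-3*I*sqrt(3)*66)*(-1/12) = -198*I*sqrt(3)*(-1/12) = 33*I*sqrt(3)/2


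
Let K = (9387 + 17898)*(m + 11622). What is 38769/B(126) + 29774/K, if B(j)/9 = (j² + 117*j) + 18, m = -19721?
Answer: 951001257551/6769980502740 ≈ 0.14047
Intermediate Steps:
K = -220981215 (K = (9387 + 17898)*(-19721 + 11622) = 27285*(-8099) = -220981215)
B(j) = 162 + 9*j² + 1053*j (B(j) = 9*((j² + 117*j) + 18) = 9*(18 + j² + 117*j) = 162 + 9*j² + 1053*j)
38769/B(126) + 29774/K = 38769/(162 + 9*126² + 1053*126) + 29774/(-220981215) = 38769/(162 + 9*15876 + 132678) + 29774*(-1/220981215) = 38769/(162 + 142884 + 132678) - 29774/220981215 = 38769/275724 - 29774/220981215 = 38769*(1/275724) - 29774/220981215 = 12923/91908 - 29774/220981215 = 951001257551/6769980502740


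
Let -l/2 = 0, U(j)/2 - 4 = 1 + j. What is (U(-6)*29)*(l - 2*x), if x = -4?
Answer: -464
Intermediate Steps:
U(j) = 10 + 2*j (U(j) = 8 + 2*(1 + j) = 8 + (2 + 2*j) = 10 + 2*j)
l = 0 (l = -2*0 = 0)
(U(-6)*29)*(l - 2*x) = ((10 + 2*(-6))*29)*(0 - 2*(-4)) = ((10 - 12)*29)*(0 + 8) = -2*29*8 = -58*8 = -464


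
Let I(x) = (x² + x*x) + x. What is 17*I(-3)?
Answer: 255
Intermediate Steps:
I(x) = x + 2*x² (I(x) = (x² + x²) + x = 2*x² + x = x + 2*x²)
17*I(-3) = 17*(-3*(1 + 2*(-3))) = 17*(-3*(1 - 6)) = 17*(-3*(-5)) = 17*15 = 255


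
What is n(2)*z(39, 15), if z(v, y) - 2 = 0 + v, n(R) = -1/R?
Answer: -41/2 ≈ -20.500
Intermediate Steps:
z(v, y) = 2 + v (z(v, y) = 2 + (0 + v) = 2 + v)
n(2)*z(39, 15) = (-1/2)*(2 + 39) = -1*½*41 = -½*41 = -41/2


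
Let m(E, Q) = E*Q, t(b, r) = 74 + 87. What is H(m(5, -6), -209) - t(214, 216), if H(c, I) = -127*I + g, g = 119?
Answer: 26501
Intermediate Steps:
t(b, r) = 161
H(c, I) = 119 - 127*I (H(c, I) = -127*I + 119 = 119 - 127*I)
H(m(5, -6), -209) - t(214, 216) = (119 - 127*(-209)) - 1*161 = (119 + 26543) - 161 = 26662 - 161 = 26501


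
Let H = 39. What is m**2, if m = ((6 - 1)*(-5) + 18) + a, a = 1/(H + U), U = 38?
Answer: 289444/5929 ≈ 48.818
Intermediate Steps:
a = 1/77 (a = 1/(39 + 38) = 1/77 ≈ 0.012987)
m = -538/77 (m = ((6 - 1)*(-5) + 18) + 1/77 = (5*(-5) + 18) + 1/77 = (-25 + 18) + 1/77 = -7 + 1/77 = -538/77 ≈ -6.9870)
m**2 = (-538/77)**2 = 289444/5929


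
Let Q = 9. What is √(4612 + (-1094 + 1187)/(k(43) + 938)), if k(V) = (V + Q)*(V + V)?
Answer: √134984980330/5410 ≈ 67.912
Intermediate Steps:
k(V) = 2*V*(9 + V) (k(V) = (V + 9)*(V + V) = (9 + V)*(2*V) = 2*V*(9 + V))
√(4612 + (-1094 + 1187)/(k(43) + 938)) = √(4612 + (-1094 + 1187)/(2*43*(9 + 43) + 938)) = √(4612 + 93/(2*43*52 + 938)) = √(4612 + 93/(4472 + 938)) = √(4612 + 93/5410) = √(24951013/5410) = √134984980330/5410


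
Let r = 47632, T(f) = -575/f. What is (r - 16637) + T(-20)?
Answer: 124095/4 ≈ 31024.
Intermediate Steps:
(r - 16637) + T(-20) = (47632 - 16637) - 575/(-20) = 30995 - 575*(-1/20) = 30995 + 115/4 = 124095/4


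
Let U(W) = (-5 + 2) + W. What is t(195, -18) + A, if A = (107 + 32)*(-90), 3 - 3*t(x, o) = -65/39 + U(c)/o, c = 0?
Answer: -25017/2 ≈ -12509.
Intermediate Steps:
U(W) = -3 + W
t(x, o) = 14/9 + 1/o (t(x, o) = 1 - (-65/39 + (-3 + 0)/o)/3 = 1 - (-65*1/39 - 3/o)/3 = 1 - (-5/3 - 3/o)/3 = 1 + (5/9 + 1/o) = 14/9 + 1/o)
A = -12510 (A = 139*(-90) = -12510)
t(195, -18) + A = (14/9 + 1/(-18)) - 12510 = (14/9 - 1/18) - 12510 = 3/2 - 12510 = -25017/2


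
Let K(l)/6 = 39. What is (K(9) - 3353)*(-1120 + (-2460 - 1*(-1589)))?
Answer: 6209929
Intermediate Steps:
K(l) = 234 (K(l) = 6*39 = 234)
(K(9) - 3353)*(-1120 + (-2460 - 1*(-1589))) = (234 - 3353)*(-1120 + (-2460 - 1*(-1589))) = -3119*(-1120 + (-2460 + 1589)) = -3119*(-1120 - 871) = -3119*(-1991) = 6209929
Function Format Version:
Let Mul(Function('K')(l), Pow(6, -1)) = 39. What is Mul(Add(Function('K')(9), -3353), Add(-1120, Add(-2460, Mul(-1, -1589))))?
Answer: 6209929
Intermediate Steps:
Function('K')(l) = 234 (Function('K')(l) = Mul(6, 39) = 234)
Mul(Add(Function('K')(9), -3353), Add(-1120, Add(-2460, Mul(-1, -1589)))) = Mul(Add(234, -3353), Add(-1120, Add(-2460, Mul(-1, -1589)))) = Mul(-3119, Add(-1120, Add(-2460, 1589))) = Mul(-3119, Add(-1120, -871)) = Mul(-3119, -1991) = 6209929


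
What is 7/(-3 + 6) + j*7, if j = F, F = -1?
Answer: -14/3 ≈ -4.6667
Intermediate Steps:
j = -1
7/(-3 + 6) + j*7 = 7/(-3 + 6) - 1*7 = 7/3 - 7 = -14/3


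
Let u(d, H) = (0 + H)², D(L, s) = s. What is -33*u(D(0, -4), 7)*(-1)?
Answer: 1617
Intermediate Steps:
u(d, H) = H²
-33*u(D(0, -4), 7)*(-1) = -33*7²*(-1) = -33*49*(-1) = -1617*(-1) = 1617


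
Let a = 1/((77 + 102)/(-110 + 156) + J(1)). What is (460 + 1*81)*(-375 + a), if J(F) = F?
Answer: -45621989/225 ≈ -2.0276e+5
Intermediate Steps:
a = 46/225 (a = 1/((77 + 102)/(-110 + 156) + 1) = 1/(179/46 + 1) = 1/(225/46) = 46/225 ≈ 0.20444)
(460 + 1*81)*(-375 + a) = (460 + 1*81)*(-375 + 46/225) = (460 + 81)*(-84329/225) = 541*(-84329/225) = -45621989/225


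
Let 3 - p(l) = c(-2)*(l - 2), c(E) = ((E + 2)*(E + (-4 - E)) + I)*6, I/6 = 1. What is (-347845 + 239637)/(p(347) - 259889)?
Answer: 54104/136153 ≈ 0.39738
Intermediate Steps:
I = 6 (I = 6*1 = 6)
c(E) = -12 - 24*E (c(E) = ((E + 2)*(E + (-4 - E)) + 6)*6 = ((2 + E)*(-4) + 6)*6 = ((-8 - 4*E) + 6)*6 = (-2 - 4*E)*6 = -12 - 24*E)
p(l) = 75 - 36*l (p(l) = 3 - (-12 - 24*(-2))*(l - 2) = 3 - (-12 + 48)*(-2 + l) = 3 - 36*(-2 + l) = 3 - (-72 + 36*l) = 3 + (72 - 36*l) = 75 - 36*l)
(-347845 + 239637)/(p(347) - 259889) = (-347845 + 239637)/((75 - 36*347) - 259889) = -108208/((75 - 12492) - 259889) = -108208/(-12417 - 259889) = -108208/(-272306) = -108208*(-1/272306) = 54104/136153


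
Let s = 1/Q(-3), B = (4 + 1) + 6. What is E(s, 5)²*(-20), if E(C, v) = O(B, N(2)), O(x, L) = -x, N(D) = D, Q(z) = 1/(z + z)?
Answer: -2420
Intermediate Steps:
B = 11 (B = 5 + 6 = 11)
Q(z) = 1/(2*z)
s = -6 (s = 1/((½)/(-3)) = 1/((½)*(-⅓)) = 1/(-⅙) = -6)
E(C, v) = -11 (E(C, v) = -1*11 = -11)
E(s, 5)²*(-20) = (-11)²*(-20) = 121*(-20) = -2420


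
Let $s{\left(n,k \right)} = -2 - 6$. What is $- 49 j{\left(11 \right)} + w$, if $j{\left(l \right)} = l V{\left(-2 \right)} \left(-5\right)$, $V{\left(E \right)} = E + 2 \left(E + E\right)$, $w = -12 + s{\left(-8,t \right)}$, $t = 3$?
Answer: $-26970$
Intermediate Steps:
$s{\left(n,k \right)} = -8$ ($s{\left(n,k \right)} = -2 - 6 = -8$)
$w = -20$ ($w = -12 - 8 = -20$)
$V{\left(E \right)} = 5 E$ ($V{\left(E \right)} = E + 2 \cdot 2 E = E + 4 E = 5 E$)
$j{\left(l \right)} = 50 l$ ($j{\left(l \right)} = l 5 \left(-2\right) \left(-5\right) = l \left(-10\right) \left(-5\right) = - 10 l \left(-5\right) = 50 l$)
$- 49 j{\left(11 \right)} + w = - 49 \cdot 50 \cdot 11 - 20 = \left(-49\right) 550 - 20 = -26950 - 20 = -26970$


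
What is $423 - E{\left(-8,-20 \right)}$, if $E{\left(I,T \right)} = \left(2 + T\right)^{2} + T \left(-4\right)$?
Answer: $19$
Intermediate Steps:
$E{\left(I,T \right)} = \left(2 + T\right)^{2} - 4 T$
$423 - E{\left(-8,-20 \right)} = 423 - \left(4 + \left(-20\right)^{2}\right) = 423 - \left(4 + 400\right) = 423 - 404 = 19$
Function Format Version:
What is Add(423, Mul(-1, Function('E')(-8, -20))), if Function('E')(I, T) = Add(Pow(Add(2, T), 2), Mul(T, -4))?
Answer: 19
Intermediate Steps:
Function('E')(I, T) = Add(Pow(Add(2, T), 2), Mul(-4, T))
Add(423, Mul(-1, Function('E')(-8, -20))) = Add(423, Mul(-1, Add(4, Pow(-20, 2)))) = Add(423, Mul(-1, Add(4, 400))) = Add(423, Mul(-1, 404)) = Add(423, -404) = 19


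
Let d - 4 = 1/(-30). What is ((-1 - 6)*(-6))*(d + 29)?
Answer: 6923/5 ≈ 1384.6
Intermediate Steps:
d = 119/30 (d = 4 + 1/(-30) = 4 - 1/30 = 119/30 ≈ 3.9667)
((-1 - 6)*(-6))*(d + 29) = ((-1 - 6)*(-6))*(119/30 + 29) = -7*(-6)*(989/30) = 42*(989/30) = 6923/5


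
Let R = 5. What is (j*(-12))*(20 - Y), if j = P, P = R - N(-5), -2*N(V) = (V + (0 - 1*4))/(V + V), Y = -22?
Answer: -13734/5 ≈ -2746.8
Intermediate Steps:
N(V) = -(-4 + V)/(4*V) (N(V) = -(V + (0 - 1*4))/(2*(V + V)) = -(V + (0 - 4))/(2*(2*V)) = -(V - 4)*1/(2*V)/2 = -(-4 + V)*1/(2*V)/2 = -(-4 + V)/(4*V))
P = 109/20 (P = 5 - (4 - 1*(-5))/(4*(-5)) = 5 - (-1)*(4 + 5)/(4*5) = 5 - (-1)*9/(4*5) = 5 - 1*(-9/20) = 5 + 9/20 = 109/20 ≈ 5.4500)
j = 109/20 ≈ 5.4500
(j*(-12))*(20 - Y) = ((109/20)*(-12))*(20 - 1*(-22)) = -327*(20 + 22)/5 = -327/5*42 = -13734/5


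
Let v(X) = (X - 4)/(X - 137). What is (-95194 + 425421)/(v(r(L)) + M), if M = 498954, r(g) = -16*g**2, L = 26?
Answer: 3616976331/5465053982 ≈ 0.66184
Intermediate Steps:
v(X) = (-4 + X)/(-137 + X)
(-95194 + 425421)/(v(r(L)) + M) = (-95194 + 425421)/((-4 - 16*26**2)/(-137 - 16*26**2) + 498954) = 330227/((-4 - 16*676)/(-137 - 16*676) + 498954) = 330227/((-4 - 10816)/(-137 - 10816) + 498954) = 330227/(-10820/(-10953) + 498954) = 330227/(-1/10953*(-10820) + 498954) = 330227/(10820/10953 + 498954) = 330227/(5465053982/10953) = 330227*(10953/5465053982) = 3616976331/5465053982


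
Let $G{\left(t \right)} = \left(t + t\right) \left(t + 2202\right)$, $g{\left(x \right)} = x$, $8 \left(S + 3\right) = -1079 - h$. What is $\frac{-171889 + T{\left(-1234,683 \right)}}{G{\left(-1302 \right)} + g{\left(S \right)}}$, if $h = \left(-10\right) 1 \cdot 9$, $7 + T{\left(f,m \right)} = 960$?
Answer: $\frac{1367488}{18749813} \approx 0.072933$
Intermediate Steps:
$T{\left(f,m \right)} = 953$ ($T{\left(f,m \right)} = -7 + 960 = 953$)
$h = -90$ ($h = \left(-10\right) 9 = -90$)
$S = - \frac{1013}{8}$ ($S = -3 + \frac{-1079 - -90}{8} = -3 + \frac{-1079 + 90}{8} = -3 + \frac{1}{8} \left(-989\right) = -3 - \frac{989}{8} = - \frac{1013}{8} \approx -126.63$)
$G{\left(t \right)} = 2 t \left(2202 + t\right)$
$\frac{-171889 + T{\left(-1234,683 \right)}}{G{\left(-1302 \right)} + g{\left(S \right)}} = \frac{-171889 + 953}{2 \left(-1302\right) \left(2202 - 1302\right) - \frac{1013}{8}} = - \frac{170936}{2 \left(-1302\right) 900 - \frac{1013}{8}} = - \frac{170936}{-2343600 - \frac{1013}{8}} = - \frac{170936}{- \frac{18749813}{8}} = \left(-170936\right) \left(- \frac{8}{18749813}\right) = \frac{1367488}{18749813}$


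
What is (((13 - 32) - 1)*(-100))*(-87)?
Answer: -174000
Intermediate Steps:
(((13 - 32) - 1)*(-100))*(-87) = ((-19 - 1)*(-100))*(-87) = -20*(-100)*(-87) = 2000*(-87) = -174000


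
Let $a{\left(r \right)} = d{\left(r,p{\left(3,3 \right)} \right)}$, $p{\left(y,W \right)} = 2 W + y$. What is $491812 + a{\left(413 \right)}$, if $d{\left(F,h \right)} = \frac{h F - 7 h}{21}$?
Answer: $491986$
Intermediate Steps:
$p{\left(y,W \right)} = y + 2 W$
$d{\left(F,h \right)} = - \frac{h}{3} + \frac{F h}{21}$ ($d{\left(F,h \right)} = \left(F h - 7 h\right) \frac{1}{21} = \left(- 7 h + F h\right) \frac{1}{21} = - \frac{h}{3} + \frac{F h}{21}$)
$a{\left(r \right)} = -3 + \frac{3 r}{7}$ ($a{\left(r \right)} = \frac{\left(3 + 2 \cdot 3\right) \left(-7 + r\right)}{21} = \frac{\left(3 + 6\right) \left(-7 + r\right)}{21} = \frac{1}{21} \cdot 9 \left(-7 + r\right) = -3 + \frac{3 r}{7}$)
$491812 + a{\left(413 \right)} = 491812 + \left(-3 + \frac{3}{7} \cdot 413\right) = 491812 + \left(-3 + 177\right) = 491812 + 174 = 491986$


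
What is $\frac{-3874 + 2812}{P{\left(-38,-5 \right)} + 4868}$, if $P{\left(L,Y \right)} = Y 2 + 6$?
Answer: $- \frac{531}{2432} \approx -0.21834$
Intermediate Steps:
$P{\left(L,Y \right)} = 6 + 2 Y$ ($P{\left(L,Y \right)} = 2 Y + 6 = 6 + 2 Y$)
$\frac{-3874 + 2812}{P{\left(-38,-5 \right)} + 4868} = \frac{-3874 + 2812}{\left(6 + 2 \left(-5\right)\right) + 4868} = - \frac{1062}{\left(6 - 10\right) + 4868} = - \frac{1062}{-4 + 4868} = - \frac{1062}{4864} = \left(-1062\right) \frac{1}{4864} = - \frac{531}{2432}$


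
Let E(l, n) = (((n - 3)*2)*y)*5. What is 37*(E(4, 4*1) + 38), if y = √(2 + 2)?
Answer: 2146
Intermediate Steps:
y = 2 (y = √4 = 2)
E(l, n) = -60 + 20*n (E(l, n) = (((n - 3)*2)*2)*5 = (((-3 + n)*2)*2)*5 = ((-6 + 2*n)*2)*5 = (-12 + 4*n)*5 = -60 + 20*n)
37*(E(4, 4*1) + 38) = 37*((-60 + 20*(4*1)) + 38) = 37*((-60 + 20*4) + 38) = 37*((-60 + 80) + 38) = 37*(20 + 38) = 37*58 = 2146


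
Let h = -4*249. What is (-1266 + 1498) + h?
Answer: -764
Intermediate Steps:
h = -996
(-1266 + 1498) + h = (-1266 + 1498) - 996 = 232 - 996 = -764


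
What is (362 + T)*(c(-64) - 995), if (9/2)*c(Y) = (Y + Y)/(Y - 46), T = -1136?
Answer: 42346142/55 ≈ 7.6993e+5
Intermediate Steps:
c(Y) = 4*Y/(9*(-46 + Y)) (c(Y) = 2*((Y + Y)/(Y - 46))/9 = 2*((2*Y)/(-46 + Y))/9 = 2*(2*Y/(-46 + Y))/9 = 4*Y/(9*(-46 + Y)))
(362 + T)*(c(-64) - 995) = (362 - 1136)*((4/9)*(-64)/(-46 - 64) - 995) = -774*((4/9)*(-64)/(-110) - 995) = -774*((4/9)*(-64)*(-1/110) - 995) = -774*(128/495 - 995) = -774*(-492397/495) = 42346142/55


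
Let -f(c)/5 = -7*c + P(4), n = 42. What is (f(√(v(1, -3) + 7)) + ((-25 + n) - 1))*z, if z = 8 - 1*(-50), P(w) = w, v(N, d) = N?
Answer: -232 + 4060*√2 ≈ 5509.7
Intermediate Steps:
z = 58 (z = 8 + 50 = 58)
f(c) = -20 + 35*c (f(c) = -5*(-7*c + 4) = -5*(4 - 7*c) = -20 + 35*c)
(f(√(v(1, -3) + 7)) + ((-25 + n) - 1))*z = ((-20 + 35*√(1 + 7)) + ((-25 + 42) - 1))*58 = ((-20 + 35*√8) + (17 - 1))*58 = ((-20 + 35*(2*√2)) + 16)*58 = ((-20 + 70*√2) + 16)*58 = (-4 + 70*√2)*58 = -232 + 4060*√2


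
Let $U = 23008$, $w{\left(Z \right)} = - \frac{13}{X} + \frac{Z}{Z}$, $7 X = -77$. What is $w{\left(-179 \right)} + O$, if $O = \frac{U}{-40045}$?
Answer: $\frac{707992}{440495} \approx 1.6073$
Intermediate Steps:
$X = -11$ ($X = \frac{1}{7} \left(-77\right) = -11$)
$w{\left(Z \right)} = \frac{24}{11}$ ($w{\left(Z \right)} = - \frac{13}{-11} + \frac{Z}{Z} = \left(-13\right) \left(- \frac{1}{11}\right) + 1 = \frac{13}{11} + 1 = \frac{24}{11}$)
$O = - \frac{23008}{40045}$ ($O = \frac{23008}{-40045} = 23008 \left(- \frac{1}{40045}\right) = - \frac{23008}{40045} \approx -0.57455$)
$w{\left(-179 \right)} + O = \frac{24}{11} - \frac{23008}{40045} = \frac{707992}{440495}$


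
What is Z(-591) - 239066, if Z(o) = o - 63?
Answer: -239720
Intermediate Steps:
Z(o) = -63 + o
Z(-591) - 239066 = (-63 - 591) - 239066 = -654 - 239066 = -239720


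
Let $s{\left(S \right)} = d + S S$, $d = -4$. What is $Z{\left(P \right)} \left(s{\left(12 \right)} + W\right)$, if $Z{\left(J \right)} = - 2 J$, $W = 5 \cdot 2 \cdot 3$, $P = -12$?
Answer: $4080$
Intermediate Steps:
$s{\left(S \right)} = -4 + S^{2}$ ($s{\left(S \right)} = -4 + S S = -4 + S^{2}$)
$W = 30$ ($W = 10 \cdot 3 = 30$)
$Z{\left(P \right)} \left(s{\left(12 \right)} + W\right) = \left(-2\right) \left(-12\right) \left(\left(-4 + 12^{2}\right) + 30\right) = 24 \left(\left(-4 + 144\right) + 30\right) = 24 \left(140 + 30\right) = 24 \cdot 170 = 4080$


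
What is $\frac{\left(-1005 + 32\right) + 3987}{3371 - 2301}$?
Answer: $\frac{1507}{535} \approx 2.8168$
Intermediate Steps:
$\frac{\left(-1005 + 32\right) + 3987}{3371 - 2301} = \frac{-973 + 3987}{1070} = 3014 \cdot \frac{1}{1070} = \frac{1507}{535}$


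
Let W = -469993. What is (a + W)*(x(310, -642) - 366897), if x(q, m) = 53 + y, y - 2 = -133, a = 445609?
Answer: 8948318400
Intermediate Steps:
y = -131 (y = 2 - 133 = -131)
x(q, m) = -78 (x(q, m) = 53 - 131 = -78)
(a + W)*(x(310, -642) - 366897) = (445609 - 469993)*(-78 - 366897) = -24384*(-366975) = 8948318400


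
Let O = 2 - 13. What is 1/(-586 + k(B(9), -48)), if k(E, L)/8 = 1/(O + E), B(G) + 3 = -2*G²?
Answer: -22/12893 ≈ -0.0017064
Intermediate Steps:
O = -11
B(G) = -3 - 2*G²
k(E, L) = 8/(-11 + E)
1/(-586 + k(B(9), -48)) = 1/(-586 + 8/(-11 + (-3 - 2*9²))) = 1/(-586 + 8/(-11 + (-3 - 2*81))) = 1/(-586 + 8/(-11 + (-3 - 162))) = 1/(-586 + 8/(-11 - 165)) = 1/(-586 + 8/(-176)) = 1/(-586 + 8*(-1/176)) = 1/(-586 - 1/22) = 1/(-12893/22) = -22/12893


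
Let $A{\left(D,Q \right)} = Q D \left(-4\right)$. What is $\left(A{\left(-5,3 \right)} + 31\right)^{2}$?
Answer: $8281$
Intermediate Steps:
$A{\left(D,Q \right)} = - 4 D Q$ ($A{\left(D,Q \right)} = D Q \left(-4\right) = - 4 D Q$)
$\left(A{\left(-5,3 \right)} + 31\right)^{2} = \left(\left(-4\right) \left(-5\right) 3 + 31\right)^{2} = \left(60 + 31\right)^{2} = 91^{2} = 8281$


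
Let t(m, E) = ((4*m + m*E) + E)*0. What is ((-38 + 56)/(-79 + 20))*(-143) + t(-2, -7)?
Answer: 2574/59 ≈ 43.627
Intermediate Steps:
t(m, E) = 0 (t(m, E) = ((4*m + E*m) + E)*0 = (E + 4*m + E*m)*0 = 0)
((-38 + 56)/(-79 + 20))*(-143) + t(-2, -7) = ((-38 + 56)/(-79 + 20))*(-143) + 0 = (18/(-59))*(-143) + 0 = (18*(-1/59))*(-143) + 0 = -18/59*(-143) + 0 = 2574/59 + 0 = 2574/59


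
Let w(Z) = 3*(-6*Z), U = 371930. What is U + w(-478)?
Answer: 380534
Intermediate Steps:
w(Z) = -18*Z
U + w(-478) = 371930 - 18*(-478) = 371930 + 8604 = 380534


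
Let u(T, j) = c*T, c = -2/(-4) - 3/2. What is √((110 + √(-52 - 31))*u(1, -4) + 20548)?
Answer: √(20438 - I*√83) ≈ 142.96 - 0.0319*I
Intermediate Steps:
c = -1 (c = -2*(-¼) - 3*½ = ½ - 3/2 = -1)
u(T, j) = -T
√((110 + √(-52 - 31))*u(1, -4) + 20548) = √((110 + √(-52 - 31))*(-1*1) + 20548) = √((110 + √(-83))*(-1) + 20548) = √((110 + I*√83)*(-1) + 20548) = √((-110 - I*√83) + 20548) = √(20438 - I*√83)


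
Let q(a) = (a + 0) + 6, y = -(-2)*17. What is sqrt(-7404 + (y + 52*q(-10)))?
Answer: 3*I*sqrt(842) ≈ 87.052*I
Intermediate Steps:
y = 34 (y = -1*(-34) = 34)
q(a) = 6 + a (q(a) = a + 6 = 6 + a)
sqrt(-7404 + (y + 52*q(-10))) = sqrt(-7404 + (34 + 52*(6 - 10))) = sqrt(-7404 + (34 + 52*(-4))) = sqrt(-7404 + (34 - 208)) = sqrt(-7404 - 174) = sqrt(-7578) = 3*I*sqrt(842)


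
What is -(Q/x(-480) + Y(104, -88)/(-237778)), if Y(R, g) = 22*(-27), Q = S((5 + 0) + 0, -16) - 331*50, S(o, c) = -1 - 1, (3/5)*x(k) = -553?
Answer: -5904373389/328728085 ≈ -17.961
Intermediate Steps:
x(k) = -2765/3 (x(k) = (5/3)*(-553) = -2765/3)
S(o, c) = -2
Q = -16552 (Q = -2 - 331*50 = -2 - 16550 = -16552)
Y(R, g) = -594
-(Q/x(-480) + Y(104, -88)/(-237778)) = -(-16552/(-2765/3) - 594/(-237778)) = -(-16552*(-3/2765) - 594*(-1/237778)) = -(49656/2765 + 297/118889) = -1*5904373389/328728085 = -5904373389/328728085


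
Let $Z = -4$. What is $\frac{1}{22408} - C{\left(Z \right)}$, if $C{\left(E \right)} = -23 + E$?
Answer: $\frac{605017}{22408} \approx 27.0$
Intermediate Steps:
$\frac{1}{22408} - C{\left(Z \right)} = \frac{1}{22408} - \left(-23 - 4\right) = \frac{1}{22408} - -27 = \frac{1}{22408} + 27 = \frac{605017}{22408}$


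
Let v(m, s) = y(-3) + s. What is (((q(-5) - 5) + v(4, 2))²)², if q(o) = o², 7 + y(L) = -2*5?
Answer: 625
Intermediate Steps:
y(L) = -17 (y(L) = -7 - 2*5 = -7 - 10 = -17)
v(m, s) = -17 + s
(((q(-5) - 5) + v(4, 2))²)² = ((((-5)² - 5) + (-17 + 2))²)² = (((25 - 5) - 15)²)² = ((20 - 15)²)² = (5²)² = 25² = 625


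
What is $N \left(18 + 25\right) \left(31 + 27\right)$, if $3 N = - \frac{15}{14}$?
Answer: $- \frac{6235}{7} \approx -890.71$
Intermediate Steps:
$N = - \frac{5}{14}$ ($N = \frac{\left(-15\right) \frac{1}{14}}{3} = \frac{1}{3} \left(- \frac{15}{14}\right) = - \frac{5}{14} \approx -0.35714$)
$N \left(18 + 25\right) \left(31 + 27\right) = - \frac{5 \left(18 + 25\right) \left(31 + 27\right)}{14} = - \frac{5 \cdot 43 \cdot 58}{14} = \left(- \frac{5}{14}\right) 2494 = - \frac{6235}{7}$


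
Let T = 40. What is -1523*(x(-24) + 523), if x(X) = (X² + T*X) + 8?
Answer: -223881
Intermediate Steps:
x(X) = 8 + X² + 40*X (x(X) = (X² + 40*X) + 8 = 8 + X² + 40*X)
-1523*(x(-24) + 523) = -1523*((8 + (-24)² + 40*(-24)) + 523) = -1523*((8 + 576 - 960) + 523) = -1523*(-376 + 523) = -1523*147 = -223881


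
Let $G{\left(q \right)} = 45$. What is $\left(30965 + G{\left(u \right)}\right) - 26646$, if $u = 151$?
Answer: $4364$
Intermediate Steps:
$\left(30965 + G{\left(u \right)}\right) - 26646 = \left(30965 + 45\right) - 26646 = 31010 - 26646 = 4364$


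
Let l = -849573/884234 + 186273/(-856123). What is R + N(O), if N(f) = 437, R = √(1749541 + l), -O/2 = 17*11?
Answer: 437 + √1002606651576560113377392150182/757013064782 ≈ 1759.7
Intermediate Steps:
O = -374 (O = -34*11 = -2*187 = -374)
l = -892047905361/757013064782 (l = -849573*1/884234 + 186273*(-1/856123) = -849573/884234 - 186273/856123 = -892047905361/757013064782 ≈ -1.1784)
R = √1002606651576560113377392150182/757013064782 (R = √(1749541 - 892047905361/757013064782) = √(1324424502323859701/757013064782) = √1002606651576560113377392150182/757013064782 ≈ 1322.7)
R + N(O) = √1002606651576560113377392150182/757013064782 + 437 = 437 + √1002606651576560113377392150182/757013064782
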